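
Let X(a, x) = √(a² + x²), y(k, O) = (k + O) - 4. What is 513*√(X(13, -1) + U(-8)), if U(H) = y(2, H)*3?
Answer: 513*√(-30 + √170) ≈ 2112.8*I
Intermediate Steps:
y(k, O) = -4 + O + k (y(k, O) = (O + k) - 4 = -4 + O + k)
U(H) = -6 + 3*H (U(H) = (-4 + H + 2)*3 = (-2 + H)*3 = -6 + 3*H)
513*√(X(13, -1) + U(-8)) = 513*√(√(13² + (-1)²) + (-6 + 3*(-8))) = 513*√(√(169 + 1) + (-6 - 24)) = 513*√(√170 - 30) = 513*√(-30 + √170)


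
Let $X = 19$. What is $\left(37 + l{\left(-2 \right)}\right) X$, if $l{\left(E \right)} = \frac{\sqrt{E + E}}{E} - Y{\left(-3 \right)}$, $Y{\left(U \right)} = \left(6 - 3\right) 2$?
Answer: $589 - 19 i \approx 589.0 - 19.0 i$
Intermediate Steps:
$Y{\left(U \right)} = 6$ ($Y{\left(U \right)} = 3 \cdot 2 = 6$)
$l{\left(E \right)} = -6 + \frac{\sqrt{2}}{\sqrt{E}}$ ($l{\left(E \right)} = \frac{\sqrt{E + E}}{E} - 6 = \frac{\sqrt{2 E}}{E} - 6 = \frac{\sqrt{2} \sqrt{E}}{E} - 6 = \frac{\sqrt{2}}{\sqrt{E}} - 6 = -6 + \frac{\sqrt{2}}{\sqrt{E}}$)
$\left(37 + l{\left(-2 \right)}\right) X = \left(37 - \left(6 - \frac{\sqrt{2}}{i \sqrt{2}}\right)\right) 19 = \left(37 - \left(6 - \sqrt{2} \left(- \frac{i \sqrt{2}}{2}\right)\right)\right) 19 = \left(37 - \left(6 + i\right)\right) 19 = \left(31 - i\right) 19 = 589 - 19 i$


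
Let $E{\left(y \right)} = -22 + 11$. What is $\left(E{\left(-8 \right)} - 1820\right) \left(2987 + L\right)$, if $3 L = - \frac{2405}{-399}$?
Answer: $- \frac{6551032364}{1197} \approx -5.4729 \cdot 10^{6}$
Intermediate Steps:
$L = \frac{2405}{1197}$ ($L = \frac{\left(-2405\right) \frac{1}{-399}}{3} = \frac{\left(-2405\right) \left(- \frac{1}{399}\right)}{3} = \frac{1}{3} \cdot \frac{2405}{399} = \frac{2405}{1197} \approx 2.0092$)
$E{\left(y \right)} = -11$
$\left(E{\left(-8 \right)} - 1820\right) \left(2987 + L\right) = \left(-11 - 1820\right) \left(2987 + \frac{2405}{1197}\right) = \left(-1831\right) \frac{3577844}{1197} = - \frac{6551032364}{1197}$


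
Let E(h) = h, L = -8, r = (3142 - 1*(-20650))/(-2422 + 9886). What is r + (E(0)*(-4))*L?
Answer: 2974/933 ≈ 3.1876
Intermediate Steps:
r = 2974/933 (r = (3142 + 20650)/7464 = 23792*(1/7464) = 2974/933 ≈ 3.1876)
r + (E(0)*(-4))*L = 2974/933 + (0*(-4))*(-8) = 2974/933 + 0*(-8) = 2974/933 + 0 = 2974/933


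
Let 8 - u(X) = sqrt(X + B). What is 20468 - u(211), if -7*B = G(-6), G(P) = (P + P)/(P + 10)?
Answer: 20460 + 2*sqrt(2590)/7 ≈ 20475.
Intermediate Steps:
G(P) = 2*P/(10 + P) (G(P) = (2*P)/(10 + P) = 2*P/(10 + P))
B = 3/7 (B = -2*(-6)/(7*(10 - 6)) = -2*(-6)/(7*4) = -1/7*(-3) = 3/7 ≈ 0.42857)
u(X) = 8 - sqrt(3/7 + X) (u(X) = 8 - sqrt(X + 3/7) = 8 - sqrt(3/7 + X))
20468 - u(211) = 20468 - (8 - sqrt(21 + 49*211)/7) = 20468 - (8 - sqrt(21 + 10339)/7) = 20468 - (8 - 2*sqrt(2590)/7) = 20468 + (-8 + 2*sqrt(2590)/7) = 20460 + 2*sqrt(2590)/7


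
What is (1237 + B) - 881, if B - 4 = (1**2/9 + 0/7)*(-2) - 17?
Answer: 3085/9 ≈ 342.78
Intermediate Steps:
B = -119/9 (B = 4 + ((1**2/9 + 0/7)*(-2) - 17) = 4 + ((1*(1/9) + 0*(1/7))*(-2) - 17) = 4 + ((1/9 + 0)*(-2) - 17) = 4 + ((1/9)*(-2) - 17) = 4 + (-2/9 - 17) = 4 - 155/9 = -119/9 ≈ -13.222)
(1237 + B) - 881 = (1237 - 119/9) - 881 = 11014/9 - 881 = 3085/9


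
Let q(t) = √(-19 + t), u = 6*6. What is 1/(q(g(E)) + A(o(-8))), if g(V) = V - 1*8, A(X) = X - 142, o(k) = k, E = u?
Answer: -1/147 ≈ -0.0068027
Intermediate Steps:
u = 36
E = 36
A(X) = -142 + X
g(V) = -8 + V (g(V) = V - 8 = -8 + V)
1/(q(g(E)) + A(o(-8))) = 1/(√(-19 + (-8 + 36)) + (-142 - 8)) = 1/(√(-19 + 28) - 150) = 1/(√9 - 150) = 1/(3 - 150) = 1/(-147) = -1/147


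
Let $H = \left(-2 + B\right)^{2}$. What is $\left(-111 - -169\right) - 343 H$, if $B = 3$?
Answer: $-285$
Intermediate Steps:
$H = 1$ ($H = \left(-2 + 3\right)^{2} = 1^{2} = 1$)
$\left(-111 - -169\right) - 343 H = \left(-111 - -169\right) - 343 = \left(-111 + 169\right) - 343 = 58 - 343 = -285$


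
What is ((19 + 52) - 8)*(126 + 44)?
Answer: 10710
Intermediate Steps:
((19 + 52) - 8)*(126 + 44) = (71 - 8)*170 = 63*170 = 10710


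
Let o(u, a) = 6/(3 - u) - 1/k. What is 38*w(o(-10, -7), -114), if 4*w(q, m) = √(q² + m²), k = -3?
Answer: 19*√19767877/78 ≈ 1083.0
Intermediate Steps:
o(u, a) = ⅓ + 6/(3 - u) (o(u, a) = 6/(3 - u) - 1/(-3) = 6/(3 - u) - 1*(-⅓) = 6/(3 - u) + ⅓ = ⅓ + 6/(3 - u))
w(q, m) = √(m² + q²)/4 (w(q, m) = √(q² + m²)/4 = √(m² + q²)/4)
38*w(o(-10, -7), -114) = 38*(√((-114)² + ((-21 - 10)/(3*(-3 - 10)))²)/4) = 38*(√(12996 + ((⅓)*(-31)/(-13))²)/4) = 38*(√(12996 + ((⅓)*(-1/13)*(-31))²)/4) = 38*(√(12996 + (31/39)²)/4) = 38*(√(12996 + 961/1521)/4) = 38*(√(19767877/1521)/4) = 38*((√19767877/39)/4) = 38*(√19767877/156) = 19*√19767877/78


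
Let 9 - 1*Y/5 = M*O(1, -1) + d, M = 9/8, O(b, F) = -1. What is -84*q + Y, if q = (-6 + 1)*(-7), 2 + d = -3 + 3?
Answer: -23035/8 ≈ -2879.4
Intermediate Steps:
d = -2 (d = -2 + (-3 + 3) = -2 + 0 = -2)
M = 9/8 (M = 9*(1/8) = 9/8 ≈ 1.1250)
q = 35 (q = -5*(-7) = 35)
Y = 485/8 (Y = 45 - 5*((9/8)*(-1) - 2) = 45 - 5*(-9/8 - 2) = 45 - 5*(-25/8) = 45 + 125/8 = 485/8 ≈ 60.625)
-84*q + Y = -84*35 + 485/8 = -2940 + 485/8 = -23035/8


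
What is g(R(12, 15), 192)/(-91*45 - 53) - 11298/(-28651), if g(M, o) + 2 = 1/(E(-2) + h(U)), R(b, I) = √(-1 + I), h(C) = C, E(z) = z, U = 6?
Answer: 26808139/67911056 ≈ 0.39475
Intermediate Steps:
g(M, o) = -7/4 (g(M, o) = -2 + 1/(-2 + 6) = -2 + 1/4 = -2 + ¼ = -7/4)
g(R(12, 15), 192)/(-91*45 - 53) - 11298/(-28651) = -7/(4*(-91*45 - 53)) - 11298/(-28651) = -7/(4*(-4095 - 53)) - 11298*(-1/28651) = -7/4/(-4148) + 1614/4093 = -7/4*(-1/4148) + 1614/4093 = 7/16592 + 1614/4093 = 26808139/67911056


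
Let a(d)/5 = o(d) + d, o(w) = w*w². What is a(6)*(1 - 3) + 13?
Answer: -2207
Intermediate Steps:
o(w) = w³
a(d) = 5*d + 5*d³ (a(d) = 5*(d³ + d) = 5*(d + d³) = 5*d + 5*d³)
a(6)*(1 - 3) + 13 = (5*6*(1 + 6²))*(1 - 3) + 13 = (5*6*(1 + 36))*(-2) + 13 = (5*6*37)*(-2) + 13 = 1110*(-2) + 13 = -2220 + 13 = -2207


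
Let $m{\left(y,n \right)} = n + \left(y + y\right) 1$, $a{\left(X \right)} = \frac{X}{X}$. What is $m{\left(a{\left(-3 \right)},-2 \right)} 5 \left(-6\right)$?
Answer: $0$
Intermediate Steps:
$a{\left(X \right)} = 1$
$m{\left(y,n \right)} = n + 2 y$ ($m{\left(y,n \right)} = n + 2 y 1 = n + 2 y$)
$m{\left(a{\left(-3 \right)},-2 \right)} 5 \left(-6\right) = \left(-2 + 2 \cdot 1\right) 5 \left(-6\right) = \left(-2 + 2\right) 5 \left(-6\right) = 0 \cdot 5 \left(-6\right) = 0 \left(-6\right) = 0$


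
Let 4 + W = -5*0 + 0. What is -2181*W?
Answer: 8724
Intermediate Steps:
W = -4 (W = -4 + (-5*0 + 0) = -4 + (0 + 0) = -4 + 0 = -4)
-2181*W = -2181*(-4) = 8724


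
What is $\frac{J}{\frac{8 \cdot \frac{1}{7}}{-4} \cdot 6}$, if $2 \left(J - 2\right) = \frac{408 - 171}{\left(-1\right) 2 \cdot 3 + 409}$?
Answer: $- \frac{12943}{9672} \approx -1.3382$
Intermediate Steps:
$J = \frac{1849}{806}$ ($J = 2 + \frac{\left(408 - 171\right) \frac{1}{\left(-1\right) 2 \cdot 3 + 409}}{2} = 2 + \frac{237 \frac{1}{\left(-2\right) 3 + 409}}{2} = 2 + \frac{237 \frac{1}{-6 + 409}}{2} = 2 + \frac{237 \cdot \frac{1}{403}}{2} = 2 + \frac{1}{2} \cdot \frac{237}{403} = 2 + \frac{237}{806} = \frac{1849}{806} \approx 2.294$)
$\frac{J}{\frac{8 \cdot \frac{1}{7}}{-4} \cdot 6} = \frac{1849}{806 \frac{8 \cdot \frac{1}{7}}{-4} \cdot 6} = \frac{1849}{806 \cdot 8 \cdot \frac{1}{7} \left(- \frac{1}{4}\right) 6} = \frac{1849}{806 \cdot \frac{8}{7} \left(- \frac{1}{4}\right) 6} = \frac{1849}{806 \left(\left(- \frac{2}{7}\right) 6\right)} = \frac{1849}{806 \left(- \frac{12}{7}\right)} = \frac{1849}{806} \left(- \frac{7}{12}\right) = - \frac{12943}{9672}$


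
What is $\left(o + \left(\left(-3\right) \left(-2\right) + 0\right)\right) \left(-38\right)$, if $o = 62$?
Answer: $-2584$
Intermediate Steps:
$\left(o + \left(\left(-3\right) \left(-2\right) + 0\right)\right) \left(-38\right) = \left(62 + \left(\left(-3\right) \left(-2\right) + 0\right)\right) \left(-38\right) = \left(62 + \left(6 + 0\right)\right) \left(-38\right) = \left(62 + 6\right) \left(-38\right) = 68 \left(-38\right) = -2584$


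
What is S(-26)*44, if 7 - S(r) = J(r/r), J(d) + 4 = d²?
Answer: 440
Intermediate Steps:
J(d) = -4 + d²
S(r) = 10 (S(r) = 7 - (-4 + (r/r)²) = 7 - (-4 + 1²) = 7 - (-4 + 1) = 7 - 1*(-3) = 7 + 3 = 10)
S(-26)*44 = 10*44 = 440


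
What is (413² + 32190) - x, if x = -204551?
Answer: 407310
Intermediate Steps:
(413² + 32190) - x = (413² + 32190) - 1*(-204551) = (170569 + 32190) + 204551 = 202759 + 204551 = 407310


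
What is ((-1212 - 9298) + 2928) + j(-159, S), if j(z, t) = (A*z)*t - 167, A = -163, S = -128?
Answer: -3325125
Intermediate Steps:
j(z, t) = -167 - 163*t*z (j(z, t) = (-163*z)*t - 167 = -163*t*z - 167 = -167 - 163*t*z)
((-1212 - 9298) + 2928) + j(-159, S) = ((-1212 - 9298) + 2928) + (-167 - 163*(-128)*(-159)) = (-10510 + 2928) + (-167 - 3317376) = -7582 - 3317543 = -3325125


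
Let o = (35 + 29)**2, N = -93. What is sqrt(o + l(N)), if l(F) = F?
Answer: sqrt(4003) ≈ 63.269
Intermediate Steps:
o = 4096 (o = 64**2 = 4096)
sqrt(o + l(N)) = sqrt(4096 - 93) = sqrt(4003)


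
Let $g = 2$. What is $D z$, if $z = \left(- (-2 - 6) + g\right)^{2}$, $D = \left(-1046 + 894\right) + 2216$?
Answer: $206400$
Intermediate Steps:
$D = 2064$ ($D = -152 + 2216 = 2064$)
$z = 100$ ($z = \left(- (-2 - 6) + 2\right)^{2} = \left(\left(-1\right) \left(-8\right) + 2\right)^{2} = \left(8 + 2\right)^{2} = 10^{2} = 100$)
$D z = 2064 \cdot 100 = 206400$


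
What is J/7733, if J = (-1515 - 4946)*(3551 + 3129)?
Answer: -43159480/7733 ≈ -5581.2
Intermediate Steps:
J = -43159480 (J = -6461*6680 = -43159480)
J/7733 = -43159480/7733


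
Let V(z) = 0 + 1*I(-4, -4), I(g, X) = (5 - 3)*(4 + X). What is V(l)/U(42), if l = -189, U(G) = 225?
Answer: 0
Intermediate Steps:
I(g, X) = 8 + 2*X (I(g, X) = 2*(4 + X) = 8 + 2*X)
V(z) = 0 (V(z) = 0 + 1*(8 + 2*(-4)) = 0 + 1*(8 - 8) = 0 + 1*0 = 0 + 0 = 0)
V(l)/U(42) = 0/225 = 0*(1/225) = 0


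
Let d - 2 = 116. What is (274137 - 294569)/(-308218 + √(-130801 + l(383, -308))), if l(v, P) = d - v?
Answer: 3148755088/47499233295 + 725336*I*√26/47499233295 ≈ 0.066291 + 7.7865e-5*I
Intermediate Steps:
d = 118 (d = 2 + 116 = 118)
l(v, P) = 118 - v
(274137 - 294569)/(-308218 + √(-130801 + l(383, -308))) = (274137 - 294569)/(-308218 + √(-130801 + (118 - 1*383))) = -20432/(-308218 + √(-130801 + (118 - 383))) = -20432/(-308218 + √(-130801 - 265)) = -20432/(-308218 + √(-131066)) = -20432/(-308218 + 71*I*√26)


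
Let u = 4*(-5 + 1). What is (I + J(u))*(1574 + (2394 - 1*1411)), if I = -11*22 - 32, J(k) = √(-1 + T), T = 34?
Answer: -700618 + 2557*√33 ≈ -6.8593e+5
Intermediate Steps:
u = -16 (u = 4*(-4) = -16)
J(k) = √33 (J(k) = √(-1 + 34) = √33)
I = -274 (I = -242 - 32 = -274)
(I + J(u))*(1574 + (2394 - 1*1411)) = (-274 + √33)*(1574 + (2394 - 1*1411)) = (-274 + √33)*(1574 + (2394 - 1411)) = (-274 + √33)*(1574 + 983) = (-274 + √33)*2557 = -700618 + 2557*√33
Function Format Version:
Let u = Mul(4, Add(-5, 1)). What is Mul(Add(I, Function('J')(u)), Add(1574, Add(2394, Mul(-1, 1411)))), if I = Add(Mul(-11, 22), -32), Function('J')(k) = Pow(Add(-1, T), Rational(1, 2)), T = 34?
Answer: Add(-700618, Mul(2557, Pow(33, Rational(1, 2)))) ≈ -6.8593e+5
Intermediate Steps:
u = -16 (u = Mul(4, -4) = -16)
Function('J')(k) = Pow(33, Rational(1, 2)) (Function('J')(k) = Pow(Add(-1, 34), Rational(1, 2)) = Pow(33, Rational(1, 2)))
I = -274 (I = Add(-242, -32) = -274)
Mul(Add(I, Function('J')(u)), Add(1574, Add(2394, Mul(-1, 1411)))) = Mul(Add(-274, Pow(33, Rational(1, 2))), Add(1574, Add(2394, Mul(-1, 1411)))) = Mul(Add(-274, Pow(33, Rational(1, 2))), Add(1574, Add(2394, -1411))) = Mul(Add(-274, Pow(33, Rational(1, 2))), Add(1574, 983)) = Mul(Add(-274, Pow(33, Rational(1, 2))), 2557) = Add(-700618, Mul(2557, Pow(33, Rational(1, 2))))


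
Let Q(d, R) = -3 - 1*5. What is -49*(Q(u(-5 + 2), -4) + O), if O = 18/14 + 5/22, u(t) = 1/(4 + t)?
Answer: 6993/22 ≈ 317.86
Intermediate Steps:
Q(d, R) = -8 (Q(d, R) = -3 - 5 = -8)
O = 233/154 (O = 18*(1/14) + 5*(1/22) = 9/7 + 5/22 = 233/154 ≈ 1.5130)
-49*(Q(u(-5 + 2), -4) + O) = -49*(-8 + 233/154) = -49*(-999/154) = 6993/22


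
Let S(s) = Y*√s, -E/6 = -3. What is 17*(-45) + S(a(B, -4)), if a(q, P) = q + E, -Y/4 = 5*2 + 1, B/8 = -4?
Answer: -765 - 44*I*√14 ≈ -765.0 - 164.63*I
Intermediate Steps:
E = 18 (E = -6*(-3) = 18)
B = -32 (B = 8*(-4) = -32)
Y = -44 (Y = -4*(5*2 + 1) = -4*(10 + 1) = -4*11 = -44)
a(q, P) = 18 + q (a(q, P) = q + 18 = 18 + q)
S(s) = -44*√s
17*(-45) + S(a(B, -4)) = 17*(-45) - 44*√(18 - 32) = -765 - 44*I*√14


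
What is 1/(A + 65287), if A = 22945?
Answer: 1/88232 ≈ 1.1334e-5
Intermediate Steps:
1/(A + 65287) = 1/(22945 + 65287) = 1/88232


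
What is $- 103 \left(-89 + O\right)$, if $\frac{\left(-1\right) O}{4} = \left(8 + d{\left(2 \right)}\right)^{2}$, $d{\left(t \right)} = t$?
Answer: $50367$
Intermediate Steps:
$O = -400$ ($O = - 4 \left(8 + 2\right)^{2} = - 4 \cdot 10^{2} = \left(-4\right) 100 = -400$)
$- 103 \left(-89 + O\right) = - 103 \left(-89 - 400\right) = \left(-103\right) \left(-489\right) = 50367$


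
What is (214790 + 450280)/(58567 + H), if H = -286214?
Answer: -95010/32521 ≈ -2.9215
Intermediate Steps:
(214790 + 450280)/(58567 + H) = (214790 + 450280)/(58567 - 286214) = 665070/(-227647) = 665070*(-1/227647) = -95010/32521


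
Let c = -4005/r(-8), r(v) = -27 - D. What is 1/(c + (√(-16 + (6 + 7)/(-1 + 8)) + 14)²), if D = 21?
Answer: -112*I/(-29713*I + 1344*√77) ≈ 0.0032564 - 0.0012925*I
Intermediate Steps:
r(v) = -48 (r(v) = -27 - 1*21 = -27 - 21 = -48)
c = 1335/16 (c = -4005/(-48) = -4005*(-1/48) = 1335/16 ≈ 83.438)
1/(c + (√(-16 + (6 + 7)/(-1 + 8)) + 14)²) = 1/(1335/16 + (√(-16 + (6 + 7)/(-1 + 8)) + 14)²) = 1/(1335/16 + (√(-16 + 13/7) + 14)²) = 1/(1335/16 + (√(-99/7) + 14)²) = 1/(1335/16 + (3*I*√77/7 + 14)²) = 1/(1335/16 + (14 + 3*I*√77/7)²)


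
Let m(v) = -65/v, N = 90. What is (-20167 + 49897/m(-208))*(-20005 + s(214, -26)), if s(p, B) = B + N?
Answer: -13909186497/5 ≈ -2.7818e+9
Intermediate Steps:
s(p, B) = 90 + B (s(p, B) = B + 90 = 90 + B)
(-20167 + 49897/m(-208))*(-20005 + s(214, -26)) = (-20167 + 49897/((-65/(-208))))*(-20005 + (90 - 26)) = (-20167 + 49897/((-65*(-1/208))))*(-20005 + 64) = (-20167 + 49897/(5/16))*(-19941) = (-20167 + 49897*(16/5))*(-19941) = (-20167 + 798352/5)*(-19941) = (697517/5)*(-19941) = -13909186497/5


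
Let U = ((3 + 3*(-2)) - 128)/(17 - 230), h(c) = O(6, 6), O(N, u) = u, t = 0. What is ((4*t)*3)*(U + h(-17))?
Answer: 0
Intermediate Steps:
h(c) = 6
U = 131/213 (U = ((3 - 6) - 128)/(-213) = (-3 - 128)*(-1/213) = -131*(-1/213) = 131/213 ≈ 0.61502)
((4*t)*3)*(U + h(-17)) = ((4*0)*3)*(131/213 + 6) = (0*3)*(1409/213) = 0*(1409/213) = 0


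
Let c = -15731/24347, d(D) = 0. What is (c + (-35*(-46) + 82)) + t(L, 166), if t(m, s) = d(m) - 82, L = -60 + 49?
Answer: 39182939/24347 ≈ 1609.4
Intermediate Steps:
L = -11
c = -15731/24347 (c = -15731*1/24347 = -15731/24347 ≈ -0.64612)
t(m, s) = -82 (t(m, s) = 0 - 82 = -82)
(c + (-35*(-46) + 82)) + t(L, 166) = (-15731/24347 + (-35*(-46) + 82)) - 82 = (-15731/24347 + (1610 + 82)) - 82 = (-15731/24347 + 1692) - 82 = 41179393/24347 - 82 = 39182939/24347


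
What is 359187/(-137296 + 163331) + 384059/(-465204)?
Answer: 157096253083/12111586140 ≈ 12.971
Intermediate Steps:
359187/(-137296 + 163331) + 384059/(-465204) = 359187/26035 + 384059*(-1/465204) = 359187*(1/26035) - 384059/465204 = 359187/26035 - 384059/465204 = 157096253083/12111586140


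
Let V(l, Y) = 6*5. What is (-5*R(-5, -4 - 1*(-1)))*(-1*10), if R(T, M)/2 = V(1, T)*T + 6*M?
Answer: -16800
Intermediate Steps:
V(l, Y) = 30
R(T, M) = 12*M + 60*T (R(T, M) = 2*(30*T + 6*M) = 2*(6*M + 30*T) = 12*M + 60*T)
(-5*R(-5, -4 - 1*(-1)))*(-1*10) = (-5*(12*(-4 - 1*(-1)) + 60*(-5)))*(-1*10) = -5*(12*(-4 + 1) - 300)*(-10) = -5*(12*(-3) - 300)*(-10) = -5*(-36 - 300)*(-10) = -5*(-336)*(-10) = 1680*(-10) = -16800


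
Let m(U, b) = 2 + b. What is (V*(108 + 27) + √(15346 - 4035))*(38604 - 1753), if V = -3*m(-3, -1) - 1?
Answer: -19899540 + 36851*√11311 ≈ -1.5980e+7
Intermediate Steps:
V = -4 (V = -3*(2 - 1) - 1 = -3*1 - 1 = -3 - 1 = -4)
(V*(108 + 27) + √(15346 - 4035))*(38604 - 1753) = (-4*(108 + 27) + √(15346 - 4035))*(38604 - 1753) = (-4*135 + √11311)*36851 = (-540 + √11311)*36851 = -19899540 + 36851*√11311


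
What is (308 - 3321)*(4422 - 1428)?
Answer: -9020922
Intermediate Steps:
(308 - 3321)*(4422 - 1428) = -3013*2994 = -9020922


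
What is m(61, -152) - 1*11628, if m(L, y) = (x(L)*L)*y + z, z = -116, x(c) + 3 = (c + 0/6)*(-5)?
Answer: 2844032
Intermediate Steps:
x(c) = -3 - 5*c (x(c) = -3 + (c + 0/6)*(-5) = -3 + (c + 0*(⅙))*(-5) = -3 + (c + 0)*(-5) = -3 + c*(-5) = -3 - 5*c)
m(L, y) = -116 + L*y*(-3 - 5*L) (m(L, y) = ((-3 - 5*L)*L)*y - 116 = (L*(-3 - 5*L))*y - 116 = L*y*(-3 - 5*L) - 116 = -116 + L*y*(-3 - 5*L))
m(61, -152) - 1*11628 = (-116 - 1*61*(-152)*(3 + 5*61)) - 1*11628 = (-116 - 1*61*(-152)*(3 + 305)) - 11628 = (-116 - 1*61*(-152)*308) - 11628 = (-116 + 2855776) - 11628 = 2855660 - 11628 = 2844032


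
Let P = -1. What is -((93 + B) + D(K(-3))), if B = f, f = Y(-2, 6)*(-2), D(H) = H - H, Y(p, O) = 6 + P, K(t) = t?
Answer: -83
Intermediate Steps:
Y(p, O) = 5 (Y(p, O) = 6 - 1 = 5)
D(H) = 0
f = -10 (f = 5*(-2) = -10)
B = -10
-((93 + B) + D(K(-3))) = -((93 - 10) + 0) = -(83 + 0) = -1*83 = -83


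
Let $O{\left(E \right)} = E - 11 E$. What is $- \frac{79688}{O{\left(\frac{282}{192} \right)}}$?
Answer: $\frac{1275008}{235} \approx 5425.6$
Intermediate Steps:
$O{\left(E \right)} = - 10 E$ ($O{\left(E \right)} = E - 11 E = - 10 E$)
$- \frac{79688}{O{\left(\frac{282}{192} \right)}} = - \frac{79688}{\left(-10\right) \frac{282}{192}} = - \frac{79688}{\left(-10\right) 282 \cdot \frac{1}{192}} = - \frac{79688}{\left(-10\right) \frac{47}{32}} = - \frac{79688}{- \frac{235}{16}} = \left(-79688\right) \left(- \frac{16}{235}\right) = \frac{1275008}{235}$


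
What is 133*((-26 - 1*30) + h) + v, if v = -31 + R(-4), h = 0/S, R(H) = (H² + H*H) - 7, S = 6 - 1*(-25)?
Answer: -7454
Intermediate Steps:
S = 31 (S = 6 + 25 = 31)
R(H) = -7 + 2*H² (R(H) = (H² + H²) - 7 = 2*H² - 7 = -7 + 2*H²)
h = 0 (h = 0/31 = 0*(1/31) = 0)
v = -6 (v = -31 + (-7 + 2*(-4)²) = -31 + (-7 + 2*16) = -31 + (-7 + 32) = -31 + 25 = -6)
133*((-26 - 1*30) + h) + v = 133*((-26 - 1*30) + 0) - 6 = 133*((-26 - 30) + 0) - 6 = 133*(-56 + 0) - 6 = 133*(-56) - 6 = -7448 - 6 = -7454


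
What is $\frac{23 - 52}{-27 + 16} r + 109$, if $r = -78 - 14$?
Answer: $- \frac{1469}{11} \approx -133.55$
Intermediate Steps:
$r = -92$
$\frac{23 - 52}{-27 + 16} r + 109 = \frac{23 - 52}{-27 + 16} \left(-92\right) + 109 = - \frac{29}{-11} \left(-92\right) + 109 = \left(-29\right) \left(- \frac{1}{11}\right) \left(-92\right) + 109 = \frac{29}{11} \left(-92\right) + 109 = - \frac{2668}{11} + 109 = - \frac{1469}{11}$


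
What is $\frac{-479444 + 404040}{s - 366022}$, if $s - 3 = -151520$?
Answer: $\frac{75404}{517539} \approx 0.1457$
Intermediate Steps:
$s = -151517$ ($s = 3 - 151520 = -151517$)
$\frac{-479444 + 404040}{s - 366022} = \frac{-479444 + 404040}{-151517 - 366022} = - \frac{75404}{-517539} = \left(-75404\right) \left(- \frac{1}{517539}\right) = \frac{75404}{517539}$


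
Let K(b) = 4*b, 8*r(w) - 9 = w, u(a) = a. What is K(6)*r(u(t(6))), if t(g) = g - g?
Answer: 27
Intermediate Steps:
t(g) = 0
r(w) = 9/8 + w/8
K(6)*r(u(t(6))) = (4*6)*(9/8 + (⅛)*0) = 24*(9/8 + 0) = 24*(9/8) = 27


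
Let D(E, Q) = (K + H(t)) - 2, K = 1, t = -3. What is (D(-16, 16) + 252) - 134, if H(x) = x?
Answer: 114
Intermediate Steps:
D(E, Q) = -4 (D(E, Q) = (1 - 3) - 2 = -2 - 2 = -4)
(D(-16, 16) + 252) - 134 = (-4 + 252) - 134 = 248 - 134 = 114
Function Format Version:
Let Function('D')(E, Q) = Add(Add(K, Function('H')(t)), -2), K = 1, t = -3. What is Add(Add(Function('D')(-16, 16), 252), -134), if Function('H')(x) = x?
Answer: 114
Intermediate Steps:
Function('D')(E, Q) = -4 (Function('D')(E, Q) = Add(Add(1, -3), -2) = Add(-2, -2) = -4)
Add(Add(Function('D')(-16, 16), 252), -134) = Add(Add(-4, 252), -134) = Add(248, -134) = 114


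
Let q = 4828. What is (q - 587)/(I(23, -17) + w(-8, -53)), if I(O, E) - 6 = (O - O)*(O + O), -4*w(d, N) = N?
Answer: 16964/77 ≈ 220.31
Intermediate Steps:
w(d, N) = -N/4
I(O, E) = 6 (I(O, E) = 6 + (O - O)*(O + O) = 6 + 0*(2*O) = 6 + 0 = 6)
(q - 587)/(I(23, -17) + w(-8, -53)) = (4828 - 587)/(6 - 1/4*(-53)) = 4241/(6 + 53/4) = 4241/(77/4) = 4241*(4/77) = 16964/77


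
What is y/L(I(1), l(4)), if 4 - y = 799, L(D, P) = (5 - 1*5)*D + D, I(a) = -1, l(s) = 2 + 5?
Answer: 795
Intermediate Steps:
l(s) = 7
L(D, P) = D (L(D, P) = (5 - 5)*D + D = 0*D + D = 0 + D = D)
y = -795 (y = 4 - 1*799 = 4 - 799 = -795)
y/L(I(1), l(4)) = -795/(-1) = -795*(-1) = 795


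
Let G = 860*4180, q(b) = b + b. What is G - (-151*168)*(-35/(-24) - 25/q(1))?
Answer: 3314695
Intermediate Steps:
q(b) = 2*b
G = 3594800
G - (-151*168)*(-35/(-24) - 25/q(1)) = 3594800 - (-151*168)*(-35/(-24) - 25/(2*1)) = 3594800 - (-25368)*(-35*(-1/24) - 25/2) = 3594800 - (-25368)*(35/24 - 25*1/2) = 3594800 - (-25368)*(35/24 - 25/2) = 3594800 - (-25368)*(-265)/24 = 3594800 - 1*280105 = 3594800 - 280105 = 3314695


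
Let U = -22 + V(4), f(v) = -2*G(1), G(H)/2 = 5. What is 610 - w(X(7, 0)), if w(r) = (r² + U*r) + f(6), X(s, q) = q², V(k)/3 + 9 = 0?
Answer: 630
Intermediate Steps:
V(k) = -27 (V(k) = -27 + 3*0 = -27 + 0 = -27)
G(H) = 10 (G(H) = 2*5 = 10)
f(v) = -20 (f(v) = -2*10 = -20)
U = -49 (U = -22 - 27 = -49)
w(r) = -20 + r² - 49*r (w(r) = (r² - 49*r) - 20 = -20 + r² - 49*r)
610 - w(X(7, 0)) = 610 - (-20 + (0²)² - 49*0²) = 610 - (-20 + 0² - 49*0) = 610 - (-20 + 0 + 0) = 610 - 1*(-20) = 610 + 20 = 630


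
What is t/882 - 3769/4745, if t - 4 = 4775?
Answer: 2150233/465010 ≈ 4.6241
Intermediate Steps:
t = 4779 (t = 4 + 4775 = 4779)
t/882 - 3769/4745 = 4779/882 - 3769/4745 = 4779*(1/882) - 3769*1/4745 = 531/98 - 3769/4745 = 2150233/465010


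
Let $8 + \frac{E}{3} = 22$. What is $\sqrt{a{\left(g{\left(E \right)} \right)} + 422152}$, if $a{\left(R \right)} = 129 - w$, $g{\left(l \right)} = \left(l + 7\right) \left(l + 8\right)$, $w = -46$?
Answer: $\sqrt{422327} \approx 649.87$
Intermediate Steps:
$E = 42$ ($E = -24 + 3 \cdot 22 = -24 + 66 = 42$)
$g{\left(l \right)} = \left(7 + l\right) \left(8 + l\right)$
$a{\left(R \right)} = 175$ ($a{\left(R \right)} = 129 - -46 = 129 + 46 = 175$)
$\sqrt{a{\left(g{\left(E \right)} \right)} + 422152} = \sqrt{175 + 422152} = \sqrt{422327}$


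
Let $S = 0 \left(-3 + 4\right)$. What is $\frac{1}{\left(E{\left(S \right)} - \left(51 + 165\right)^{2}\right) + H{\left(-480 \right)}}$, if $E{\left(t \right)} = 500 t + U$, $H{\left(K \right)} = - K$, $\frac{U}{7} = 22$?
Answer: $- \frac{1}{46022} \approx -2.1729 \cdot 10^{-5}$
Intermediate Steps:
$U = 154$ ($U = 7 \cdot 22 = 154$)
$S = 0$ ($S = 0 \cdot 1 = 0$)
$E{\left(t \right)} = 154 + 500 t$ ($E{\left(t \right)} = 500 t + 154 = 154 + 500 t$)
$\frac{1}{\left(E{\left(S \right)} - \left(51 + 165\right)^{2}\right) + H{\left(-480 \right)}} = \frac{1}{\left(\left(154 + 500 \cdot 0\right) - \left(51 + 165\right)^{2}\right) - -480} = \frac{1}{\left(\left(154 + 0\right) - 216^{2}\right) + 480} = \frac{1}{\left(154 - 46656\right) + 480} = \frac{1}{-46502 + 480} = \frac{1}{-46022} = - \frac{1}{46022}$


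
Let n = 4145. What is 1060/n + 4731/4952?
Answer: 4971823/4105208 ≈ 1.2111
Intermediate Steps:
1060/n + 4731/4952 = 1060/4145 + 4731/4952 = 1060*(1/4145) + 4731*(1/4952) = 212/829 + 4731/4952 = 4971823/4105208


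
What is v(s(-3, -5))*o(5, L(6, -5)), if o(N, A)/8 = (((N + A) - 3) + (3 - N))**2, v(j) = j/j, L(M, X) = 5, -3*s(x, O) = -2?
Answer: 200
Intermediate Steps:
s(x, O) = 2/3 (s(x, O) = -1/3*(-2) = 2/3)
v(j) = 1
o(N, A) = 8*A**2 (o(N, A) = 8*(((N + A) - 3) + (3 - N))**2 = 8*(((A + N) - 3) + (3 - N))**2 = 8*((-3 + A + N) + (3 - N))**2 = 8*A**2)
v(s(-3, -5))*o(5, L(6, -5)) = 1*(8*5**2) = 1*(8*25) = 1*200 = 200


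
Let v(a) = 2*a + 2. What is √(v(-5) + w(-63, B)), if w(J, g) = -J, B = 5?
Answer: √55 ≈ 7.4162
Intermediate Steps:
v(a) = 2 + 2*a
√(v(-5) + w(-63, B)) = √((2 + 2*(-5)) - 1*(-63)) = √((2 - 10) + 63) = √(-8 + 63) = √55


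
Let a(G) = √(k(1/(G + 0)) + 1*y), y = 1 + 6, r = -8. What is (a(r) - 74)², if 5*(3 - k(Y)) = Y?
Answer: (1480 - √4010)²/400 ≈ 5017.4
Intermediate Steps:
k(Y) = 3 - Y/5
y = 7
a(G) = √(10 - 1/(5*G)) (a(G) = √((3 - 1/(5*(G + 0))) + 1*7) = √((3 - 1/(5*G)) + 7) = √(10 - 1/(5*G)))
(a(r) - 74)² = (√(250 - 5/(-8))/5 - 74)² = (√(250 - 5*(-⅛))/5 - 74)² = (√(250 + 5/8)/5 - 74)² = (√(2005/8)/5 - 74)² = ((√4010/4)/5 - 74)² = (√4010/20 - 74)² = (-74 + √4010/20)²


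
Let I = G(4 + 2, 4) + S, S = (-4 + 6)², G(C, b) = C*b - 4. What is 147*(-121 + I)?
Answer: -14259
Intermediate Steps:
G(C, b) = -4 + C*b
S = 4 (S = 2² = 4)
I = 24 (I = (-4 + (4 + 2)*4) + 4 = (-4 + 6*4) + 4 = (-4 + 24) + 4 = 20 + 4 = 24)
147*(-121 + I) = 147*(-121 + 24) = 147*(-97) = -14259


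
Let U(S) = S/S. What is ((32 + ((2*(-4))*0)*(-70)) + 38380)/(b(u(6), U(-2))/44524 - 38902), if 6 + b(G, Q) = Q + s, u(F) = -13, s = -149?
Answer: -855127944/866036401 ≈ -0.98740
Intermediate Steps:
U(S) = 1
b(G, Q) = -155 + Q (b(G, Q) = -6 + (Q - 149) = -6 + (-149 + Q) = -155 + Q)
((32 + ((2*(-4))*0)*(-70)) + 38380)/(b(u(6), U(-2))/44524 - 38902) = ((32 + ((2*(-4))*0)*(-70)) + 38380)/((-155 + 1)/44524 - 38902) = ((32 - 8*0*(-70)) + 38380)/(-154*1/44524 - 38902) = ((32 + 0*(-70)) + 38380)/(-77/22262 - 38902) = ((32 + 0) + 38380)/(-866036401/22262) = (32 + 38380)*(-22262/866036401) = 38412*(-22262/866036401) = -855127944/866036401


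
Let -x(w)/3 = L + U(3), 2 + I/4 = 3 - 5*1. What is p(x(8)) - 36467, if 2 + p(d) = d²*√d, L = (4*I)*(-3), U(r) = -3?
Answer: -36469 + 2893401*I*√7 ≈ -36469.0 + 7.6552e+6*I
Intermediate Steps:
I = -16 (I = -8 + 4*(3 - 5*1) = -8 + 4*(3 - 5) = -8 + 4*(-2) = -8 - 8 = -16)
L = 192 (L = (4*(-16))*(-3) = -64*(-3) = 192)
x(w) = -567 (x(w) = -3*(192 - 3) = -3*189 = -567)
p(d) = -2 + d^(5/2) (p(d) = -2 + d²*√d = -2 + d^(5/2))
p(x(8)) - 36467 = (-2 + (-567)^(5/2)) - 36467 = (-2 + 2893401*I*√7) - 36467 = -36469 + 2893401*I*√7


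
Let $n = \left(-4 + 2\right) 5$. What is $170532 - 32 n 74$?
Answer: $194212$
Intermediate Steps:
$n = -10$ ($n = \left(-2\right) 5 = -10$)
$170532 - 32 n 74 = 170532 - 32 \left(-10\right) 74 = 170532 - \left(-320\right) 74 = 170532 - -23680 = 170532 + 23680 = 194212$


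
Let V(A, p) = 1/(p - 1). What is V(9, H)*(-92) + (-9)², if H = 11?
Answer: 359/5 ≈ 71.800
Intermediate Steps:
V(A, p) = 1/(-1 + p)
V(9, H)*(-92) + (-9)² = -92/(-1 + 11) + (-9)² = -92/10 + 81 = (⅒)*(-92) + 81 = -46/5 + 81 = 359/5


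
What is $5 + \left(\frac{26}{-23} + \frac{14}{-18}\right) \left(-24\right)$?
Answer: $\frac{3505}{69} \approx 50.797$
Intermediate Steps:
$5 + \left(\frac{26}{-23} + \frac{14}{-18}\right) \left(-24\right) = 5 + \left(26 \left(- \frac{1}{23}\right) + 14 \left(- \frac{1}{18}\right)\right) \left(-24\right) = 5 + \left(- \frac{26}{23} - \frac{7}{9}\right) \left(-24\right) = 5 - - \frac{3160}{69} = 5 + \frac{3160}{69} = \frac{3505}{69}$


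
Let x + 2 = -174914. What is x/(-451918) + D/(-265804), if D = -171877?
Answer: 62083841275/60060806036 ≈ 1.0337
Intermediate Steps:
x = -174916 (x = -2 - 174914 = -174916)
x/(-451918) + D/(-265804) = -174916/(-451918) - 171877/(-265804) = -174916*(-1/451918) - 171877*(-1/265804) = 87458/225959 + 171877/265804 = 62083841275/60060806036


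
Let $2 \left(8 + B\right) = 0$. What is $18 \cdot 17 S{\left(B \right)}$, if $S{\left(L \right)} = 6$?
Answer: $1836$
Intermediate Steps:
$B = -8$ ($B = -8 + \frac{1}{2} \cdot 0 = -8 + 0 = -8$)
$18 \cdot 17 S{\left(B \right)} = 18 \cdot 17 \cdot 6 = 306 \cdot 6 = 1836$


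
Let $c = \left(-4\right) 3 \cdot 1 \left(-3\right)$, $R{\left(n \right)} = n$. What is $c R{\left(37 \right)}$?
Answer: $1332$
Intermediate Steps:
$c = 36$ ($c = \left(-12\right) 1 \left(-3\right) = \left(-12\right) \left(-3\right) = 36$)
$c R{\left(37 \right)} = 36 \cdot 37 = 1332$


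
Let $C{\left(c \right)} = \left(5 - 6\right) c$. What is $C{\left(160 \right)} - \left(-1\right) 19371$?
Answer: $19211$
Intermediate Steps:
$C{\left(c \right)} = - c$
$C{\left(160 \right)} - \left(-1\right) 19371 = \left(-1\right) 160 - \left(-1\right) 19371 = -160 - -19371 = -160 + 19371 = 19211$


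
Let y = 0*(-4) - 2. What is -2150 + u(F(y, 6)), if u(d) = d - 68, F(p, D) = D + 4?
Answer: -2208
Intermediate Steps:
y = -2 (y = 0 - 2 = -2)
F(p, D) = 4 + D
u(d) = -68 + d
-2150 + u(F(y, 6)) = -2150 + (-68 + (4 + 6)) = -2150 + (-68 + 10) = -2150 - 58 = -2208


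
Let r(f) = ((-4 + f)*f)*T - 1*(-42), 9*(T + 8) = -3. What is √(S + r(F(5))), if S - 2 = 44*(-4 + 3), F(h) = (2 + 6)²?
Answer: 80*I*√5 ≈ 178.89*I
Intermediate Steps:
F(h) = 64 (F(h) = 8² = 64)
T = -25/3 (T = -8 + (⅑)*(-3) = -8 - ⅓ = -25/3 ≈ -8.3333)
S = -42 (S = 2 + 44*(-4 + 3) = 2 + 44*(-1) = 2 - 44 = -42)
r(f) = 42 - 25*f*(-4 + f)/3 (r(f) = ((-4 + f)*f)*(-25/3) - 1*(-42) = (f*(-4 + f))*(-25/3) + 42 = -25*f*(-4 + f)/3 + 42 = 42 - 25*f*(-4 + f)/3)
√(S + r(F(5))) = √(-42 + (42 - 25/3*64² + (100/3)*64)) = √(-42 + (42 - 25/3*4096 + 6400/3)) = √(-42 + (42 - 102400/3 + 6400/3)) = √(-42 - 31958) = √(-32000) = 80*I*√5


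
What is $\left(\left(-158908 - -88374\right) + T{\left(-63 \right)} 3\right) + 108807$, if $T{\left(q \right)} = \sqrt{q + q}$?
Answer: $38273 + 9 i \sqrt{14} \approx 38273.0 + 33.675 i$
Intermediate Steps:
$T{\left(q \right)} = \sqrt{2} \sqrt{q}$ ($T{\left(q \right)} = \sqrt{2 q} = \sqrt{2} \sqrt{q}$)
$\left(\left(-158908 - -88374\right) + T{\left(-63 \right)} 3\right) + 108807 = \left(\left(-158908 - -88374\right) + \sqrt{2} \sqrt{-63} \cdot 3\right) + 108807 = \left(\left(-158908 + 88374\right) + \sqrt{2} \cdot 3 i \sqrt{7} \cdot 3\right) + 108807 = \left(-70534 + 3 i \sqrt{14} \cdot 3\right) + 108807 = \left(-70534 + 9 i \sqrt{14}\right) + 108807 = 38273 + 9 i \sqrt{14}$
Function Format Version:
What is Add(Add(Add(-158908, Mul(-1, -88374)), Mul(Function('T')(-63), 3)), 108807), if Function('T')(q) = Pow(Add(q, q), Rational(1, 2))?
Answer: Add(38273, Mul(9, I, Pow(14, Rational(1, 2)))) ≈ Add(38273., Mul(33.675, I))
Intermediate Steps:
Function('T')(q) = Mul(Pow(2, Rational(1, 2)), Pow(q, Rational(1, 2))) (Function('T')(q) = Pow(Mul(2, q), Rational(1, 2)) = Mul(Pow(2, Rational(1, 2)), Pow(q, Rational(1, 2))))
Add(Add(Add(-158908, Mul(-1, -88374)), Mul(Function('T')(-63), 3)), 108807) = Add(Add(Add(-158908, Mul(-1, -88374)), Mul(Mul(Pow(2, Rational(1, 2)), Pow(-63, Rational(1, 2))), 3)), 108807) = Add(Add(Add(-158908, 88374), Mul(Mul(Pow(2, Rational(1, 2)), Mul(3, I, Pow(7, Rational(1, 2)))), 3)), 108807) = Add(Add(-70534, Mul(Mul(3, I, Pow(14, Rational(1, 2))), 3)), 108807) = Add(Add(-70534, Mul(9, I, Pow(14, Rational(1, 2)))), 108807) = Add(38273, Mul(9, I, Pow(14, Rational(1, 2))))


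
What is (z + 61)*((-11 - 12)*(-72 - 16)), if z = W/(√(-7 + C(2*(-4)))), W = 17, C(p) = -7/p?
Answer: 123464 - 68816*I*√2/7 ≈ 1.2346e+5 - 13903.0*I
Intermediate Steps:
z = -34*I*√2/7 (z = 17/(√(-7 - 7/(2*(-4)))) = 17/(√(-7 - 7/(-8))) = 17/(√(-7 - 7*(-⅛))) = 17/(√(-7 + 7/8)) = 17/(√(-49/8)) = 17/((7*I*√2/4)) = 17*(-2*I*√2/7) = -34*I*√2/7 ≈ -6.869*I)
(z + 61)*((-11 - 12)*(-72 - 16)) = (-34*I*√2/7 + 61)*((-11 - 12)*(-72 - 16)) = (61 - 34*I*√2/7)*(-23*(-88)) = (61 - 34*I*√2/7)*2024 = 123464 - 68816*I*√2/7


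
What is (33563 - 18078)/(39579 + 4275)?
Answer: 15485/43854 ≈ 0.35310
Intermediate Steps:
(33563 - 18078)/(39579 + 4275) = 15485/43854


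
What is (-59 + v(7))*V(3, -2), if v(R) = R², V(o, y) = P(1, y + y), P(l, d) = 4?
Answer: -40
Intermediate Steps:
V(o, y) = 4
(-59 + v(7))*V(3, -2) = (-59 + 7²)*4 = (-59 + 49)*4 = -10*4 = -40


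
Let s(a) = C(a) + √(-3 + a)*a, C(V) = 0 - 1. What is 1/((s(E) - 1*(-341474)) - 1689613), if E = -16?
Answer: I/(4*(-337035*I + 4*√19)) ≈ -7.4176e-7 + 3.8373e-11*I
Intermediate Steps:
C(V) = -1
s(a) = -1 + a*√(-3 + a) (s(a) = -1 + √(-3 + a)*a = -1 + a*√(-3 + a))
1/((s(E) - 1*(-341474)) - 1689613) = 1/(((-1 - 16*√(-3 - 16)) - 1*(-341474)) - 1689613) = 1/(((-1 - 16*I*√19) + 341474) - 1689613) = 1/((341473 - 16*I*√19) - 1689613) = 1/(-1348140 - 16*I*√19)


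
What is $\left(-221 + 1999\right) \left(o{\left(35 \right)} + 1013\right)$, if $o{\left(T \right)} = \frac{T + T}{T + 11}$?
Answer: $\frac{41487852}{23} \approx 1.8038 \cdot 10^{6}$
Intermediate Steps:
$o{\left(T \right)} = \frac{2 T}{11 + T}$
$\left(-221 + 1999\right) \left(o{\left(35 \right)} + 1013\right) = \left(-221 + 1999\right) \left(2 \cdot 35 \frac{1}{11 + 35} + 1013\right) = 1778 \left(2 \cdot 35 \cdot \frac{1}{46} + 1013\right) = 1778 \left(\frac{35}{23} + 1013\right) = 1778 \cdot \frac{23334}{23} = \frac{41487852}{23}$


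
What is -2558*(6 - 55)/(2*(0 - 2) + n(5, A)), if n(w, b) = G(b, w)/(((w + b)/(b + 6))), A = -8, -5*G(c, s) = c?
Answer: -940065/22 ≈ -42730.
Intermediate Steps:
G(c, s) = -c/5
n(w, b) = -b*(6 + b)/(5*(b + w)) (n(w, b) = (-b/5)/(((w + b)/(b + 6))) = (-b/5)/(((b + w)/(6 + b))) = (-b/5)*((6 + b)/(b + w)) = -b*(6 + b)/(5*(b + w)))
-2558*(6 - 55)/(2*(0 - 2) + n(5, A)) = -2558*(6 - 55)/(2*(0 - 2) - 1*(-8)*(6 - 8)/(5*(-8) + 5*5)) = -(-125342)/(2*(-2) - 1*(-8)*(-2)/(-40 + 25)) = -(-125342)/(-4 - 1*(-8)*(-2)/(-15)) = -(-125342)/(-4 - 1*(-8)*(-1/15)*(-2)) = -(-125342)/(-4 + 16/15) = -(-125342)/(-44/15) = -(-125342)*(-15)/44 = -2558*735/44 = -940065/22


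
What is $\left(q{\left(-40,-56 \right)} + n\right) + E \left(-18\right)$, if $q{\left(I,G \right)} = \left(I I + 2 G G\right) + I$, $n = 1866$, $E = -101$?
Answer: $11516$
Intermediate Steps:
$q{\left(I,G \right)} = I + I^{2} + 2 G^{2}$ ($q{\left(I,G \right)} = \left(I^{2} + 2 G^{2}\right) + I = I + I^{2} + 2 G^{2}$)
$\left(q{\left(-40,-56 \right)} + n\right) + E \left(-18\right) = \left(\left(-40 + \left(-40\right)^{2} + 2 \left(-56\right)^{2}\right) + 1866\right) - -1818 = \left(\left(-40 + 1600 + 2 \cdot 3136\right) + 1866\right) + 1818 = \left(\left(-40 + 1600 + 6272\right) + 1866\right) + 1818 = \left(7832 + 1866\right) + 1818 = 9698 + 1818 = 11516$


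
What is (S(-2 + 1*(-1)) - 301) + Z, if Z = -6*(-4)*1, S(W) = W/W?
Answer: -276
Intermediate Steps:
S(W) = 1
Z = 24 (Z = 24*1 = 24)
(S(-2 + 1*(-1)) - 301) + Z = (1 - 301) + 24 = -300 + 24 = -276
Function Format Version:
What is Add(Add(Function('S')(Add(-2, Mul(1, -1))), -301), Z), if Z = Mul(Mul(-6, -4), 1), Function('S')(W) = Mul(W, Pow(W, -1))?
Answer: -276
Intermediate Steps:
Function('S')(W) = 1
Z = 24 (Z = Mul(24, 1) = 24)
Add(Add(Function('S')(Add(-2, Mul(1, -1))), -301), Z) = Add(Add(1, -301), 24) = Add(-300, 24) = -276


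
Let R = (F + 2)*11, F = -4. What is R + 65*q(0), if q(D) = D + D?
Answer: -22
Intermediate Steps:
q(D) = 2*D
R = -22 (R = (-4 + 2)*11 = -2*11 = -22)
R + 65*q(0) = -22 + 65*(2*0) = -22 + 65*0 = -22 + 0 = -22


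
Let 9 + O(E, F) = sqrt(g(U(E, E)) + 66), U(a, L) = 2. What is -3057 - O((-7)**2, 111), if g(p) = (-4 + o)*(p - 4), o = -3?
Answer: -3048 - 4*sqrt(5) ≈ -3056.9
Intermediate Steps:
g(p) = 28 - 7*p (g(p) = (-4 - 3)*(p - 4) = -7*(-4 + p) = 28 - 7*p)
O(E, F) = -9 + 4*sqrt(5) (O(E, F) = -9 + sqrt((28 - 7*2) + 66) = -9 + sqrt((28 - 14) + 66) = -9 + sqrt(14 + 66) = -9 + sqrt(80) = -9 + 4*sqrt(5))
-3057 - O((-7)**2, 111) = -3057 - (-9 + 4*sqrt(5)) = -3057 + (9 - 4*sqrt(5)) = -3048 - 4*sqrt(5)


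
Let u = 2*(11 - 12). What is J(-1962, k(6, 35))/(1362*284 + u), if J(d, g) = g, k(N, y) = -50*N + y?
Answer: -265/386806 ≈ -0.00068510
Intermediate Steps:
k(N, y) = y - 50*N
u = -2 (u = 2*(-1) = -2)
J(-1962, k(6, 35))/(1362*284 + u) = (35 - 50*6)/(1362*284 - 2) = (35 - 300)/(386808 - 2) = -265/386806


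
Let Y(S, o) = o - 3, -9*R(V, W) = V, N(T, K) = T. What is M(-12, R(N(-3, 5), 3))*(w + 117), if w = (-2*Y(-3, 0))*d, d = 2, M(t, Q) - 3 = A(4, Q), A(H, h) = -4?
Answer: -129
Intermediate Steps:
R(V, W) = -V/9
M(t, Q) = -1 (M(t, Q) = 3 - 4 = -1)
Y(S, o) = -3 + o
w = 12 (w = -2*(-3 + 0)*2 = -2*(-3)*2 = 6*2 = 12)
M(-12, R(N(-3, 5), 3))*(w + 117) = -(12 + 117) = -1*129 = -129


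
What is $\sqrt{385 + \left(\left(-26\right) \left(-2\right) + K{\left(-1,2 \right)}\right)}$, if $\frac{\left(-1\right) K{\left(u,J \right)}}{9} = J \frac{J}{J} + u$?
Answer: $2 \sqrt{107} \approx 20.688$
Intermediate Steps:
$K{\left(u,J \right)} = - 9 J - 9 u$ ($K{\left(u,J \right)} = - 9 \left(J \frac{J}{J} + u\right) = - 9 \left(J 1 + u\right) = - 9 \left(J + u\right) = - 9 J - 9 u$)
$\sqrt{385 + \left(\left(-26\right) \left(-2\right) + K{\left(-1,2 \right)}\right)} = \sqrt{385 - -43} = \sqrt{385 + \left(52 + \left(-18 + 9\right)\right)} = \sqrt{385 + \left(52 - 9\right)} = \sqrt{385 + 43} = \sqrt{428} = 2 \sqrt{107}$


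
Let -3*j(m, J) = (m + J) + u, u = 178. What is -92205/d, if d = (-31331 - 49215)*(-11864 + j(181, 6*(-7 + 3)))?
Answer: -276615/2893776142 ≈ -9.5590e-5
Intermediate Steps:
j(m, J) = -178/3 - J/3 - m/3 (j(m, J) = -((m + J) + 178)/3 = -((J + m) + 178)/3 = -(178 + J + m)/3 = -178/3 - J/3 - m/3)
d = 2893776142/3 (d = (-31331 - 49215)*(-11864 + (-178/3 - 2*(-7 + 3) - 1/3*181)) = -80546*(-11864 + (-178/3 - 2*(-4) - 181/3)) = -80546*(-11864 + (-178/3 - 1/3*(-24) - 181/3)) = -80546*(-11864 + (-178/3 + 8 - 181/3)) = -80546*(-11864 - 335/3) = -80546*(-35927/3) = 2893776142/3 ≈ 9.6459e+8)
-92205/d = -92205/2893776142/3 = -92205*3/2893776142 = -276615/2893776142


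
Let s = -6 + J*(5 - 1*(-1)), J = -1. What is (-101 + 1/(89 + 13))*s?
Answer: 20602/17 ≈ 1211.9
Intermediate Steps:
s = -12 (s = -6 - (5 - 1*(-1)) = -6 - (5 + 1) = -6 - 1*6 = -6 - 6 = -12)
(-101 + 1/(89 + 13))*s = (-101 + 1/(89 + 13))*(-12) = (-101 + 1/102)*(-12) = -10301/102*(-12) = 20602/17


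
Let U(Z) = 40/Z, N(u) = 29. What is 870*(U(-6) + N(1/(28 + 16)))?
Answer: 19430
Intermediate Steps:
870*(U(-6) + N(1/(28 + 16))) = 870*(40/(-6) + 29) = 870*(40*(-⅙) + 29) = 870*(-20/3 + 29) = 870*(67/3) = 19430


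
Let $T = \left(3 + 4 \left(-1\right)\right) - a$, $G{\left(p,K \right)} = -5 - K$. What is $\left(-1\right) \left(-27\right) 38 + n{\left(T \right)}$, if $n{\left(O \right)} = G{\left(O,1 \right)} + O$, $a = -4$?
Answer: $1023$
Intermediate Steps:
$T = 3$ ($T = \left(3 + 4 \left(-1\right)\right) - -4 = \left(3 - 4\right) + 4 = -1 + 4 = 3$)
$n{\left(O \right)} = -6 + O$ ($n{\left(O \right)} = \left(-5 - 1\right) + O = -6 + O$)
$\left(-1\right) \left(-27\right) 38 + n{\left(T \right)} = \left(-1\right) \left(-27\right) 38 + \left(-6 + 3\right) = 27 \cdot 38 - 3 = 1026 - 3 = 1023$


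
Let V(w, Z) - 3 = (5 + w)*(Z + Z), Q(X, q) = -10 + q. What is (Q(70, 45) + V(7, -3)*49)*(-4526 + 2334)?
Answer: 7334432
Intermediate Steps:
V(w, Z) = 3 + 2*Z*(5 + w) (V(w, Z) = 3 + (5 + w)*(Z + Z) = 3 + (5 + w)*(2*Z) = 3 + 2*Z*(5 + w))
(Q(70, 45) + V(7, -3)*49)*(-4526 + 2334) = ((-10 + 45) + (3 + 10*(-3) + 2*(-3)*7)*49)*(-4526 + 2334) = (35 + (3 - 30 - 42)*49)*(-2192) = (35 - 69*49)*(-2192) = (35 - 3381)*(-2192) = -3346*(-2192) = 7334432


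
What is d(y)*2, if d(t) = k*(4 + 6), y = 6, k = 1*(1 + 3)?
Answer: 80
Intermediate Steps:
k = 4 (k = 1*4 = 4)
d(t) = 40 (d(t) = 4*(4 + 6) = 4*10 = 40)
d(y)*2 = 40*2 = 80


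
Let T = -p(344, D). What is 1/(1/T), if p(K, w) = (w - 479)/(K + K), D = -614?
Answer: 1093/688 ≈ 1.5887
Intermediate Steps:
p(K, w) = (-479 + w)/(2*K) (p(K, w) = (-479 + w)/((2*K)) = (-479 + w)*(1/(2*K)) = (-479 + w)/(2*K))
T = 1093/688 (T = -(-479 - 614)/(2*344) = -(-1093)/(2*344) = -1*(-1093/688) = 1093/688 ≈ 1.5887)
1/(1/T) = 1/(1/(1093/688)) = 1/(688/1093) = 1093/688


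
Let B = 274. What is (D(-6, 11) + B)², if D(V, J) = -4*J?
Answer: 52900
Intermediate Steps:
(D(-6, 11) + B)² = (-4*11 + 274)² = (-44 + 274)² = 230² = 52900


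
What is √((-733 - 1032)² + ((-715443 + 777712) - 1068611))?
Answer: √2108883 ≈ 1452.2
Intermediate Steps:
√((-733 - 1032)² + ((-715443 + 777712) - 1068611)) = √((-1765)² + (62269 - 1068611)) = √(3115225 - 1006342) = √2108883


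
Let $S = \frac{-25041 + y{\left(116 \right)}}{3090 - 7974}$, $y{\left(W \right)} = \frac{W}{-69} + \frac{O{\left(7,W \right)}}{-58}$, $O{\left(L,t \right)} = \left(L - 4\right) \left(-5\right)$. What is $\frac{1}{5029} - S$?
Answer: $- \frac{503985702707}{98295667272} \approx -5.1272$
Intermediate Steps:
$O{\left(L,t \right)} = 20 - 5 L$ ($O{\left(L,t \right)} = \left(-4 + L\right) \left(-5\right) = 20 - 5 L$)
$y{\left(W \right)} = \frac{15}{58} - \frac{W}{69}$ ($y{\left(W \right)} = \frac{W}{-69} + \frac{20 - 35}{-58} = W \left(- \frac{1}{69}\right) + \left(20 - 35\right) \left(- \frac{1}{58}\right) = - \frac{W}{69} - - \frac{15}{58} = - \frac{W}{69} + \frac{15}{58} = \frac{15}{58} - \frac{W}{69}$)
$S = \frac{100219775}{19545768}$ ($S = \frac{-25041 + \left(\frac{15}{58} - \frac{116}{69}\right)}{3090 - 7974} = \frac{-25041 + \left(\frac{15}{58} - \frac{116}{69}\right)}{-4884} = \left(-25041 - \frac{5693}{4002}\right) \left(- \frac{1}{4884}\right) = \left(- \frac{100219775}{4002}\right) \left(- \frac{1}{4884}\right) = \frac{100219775}{19545768} \approx 5.1274$)
$\frac{1}{5029} - S = \frac{1}{5029} - \frac{100219775}{19545768} = - \frac{503985702707}{98295667272}$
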